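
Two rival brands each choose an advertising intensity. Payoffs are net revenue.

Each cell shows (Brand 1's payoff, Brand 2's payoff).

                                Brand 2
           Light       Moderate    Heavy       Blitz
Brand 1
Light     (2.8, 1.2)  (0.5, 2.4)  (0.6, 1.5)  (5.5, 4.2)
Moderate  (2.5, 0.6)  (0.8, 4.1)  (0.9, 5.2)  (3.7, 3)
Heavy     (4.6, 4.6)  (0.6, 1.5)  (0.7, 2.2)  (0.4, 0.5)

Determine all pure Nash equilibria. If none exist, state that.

Pure-strategy Nash equilibria: (Light, Blitz); (Moderate, Heavy); (Heavy, Light)

Brand 1 against Light: payoffs 2.8, 2.5, 4.6 → best response Heavy.
Brand 1 against Moderate: payoffs 0.5, 0.8, 0.6 → best response Moderate.
Brand 1 against Heavy: payoffs 0.6, 0.9, 0.7 → best response Moderate.
Brand 1 against Blitz: payoffs 5.5, 3.7, 0.4 → best response Light.
Brand 2 against Light: payoffs 1.2, 2.4, 1.5, 4.2 → best response Blitz.
Brand 2 against Moderate: payoffs 0.6, 4.1, 5.2, 3 → best response Heavy.
Brand 2 against Heavy: payoffs 4.6, 1.5, 2.2, 0.5 → best response Light.
Mutual best responses: (Light, Blitz); (Moderate, Heavy); (Heavy, Light).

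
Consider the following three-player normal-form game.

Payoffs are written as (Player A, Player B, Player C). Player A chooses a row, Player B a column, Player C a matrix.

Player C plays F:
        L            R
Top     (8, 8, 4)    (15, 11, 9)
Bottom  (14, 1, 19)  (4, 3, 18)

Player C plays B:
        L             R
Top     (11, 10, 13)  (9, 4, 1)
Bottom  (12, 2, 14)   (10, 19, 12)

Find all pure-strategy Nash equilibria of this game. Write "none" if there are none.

For each player, find the best response to each opponent profile; mutual best responses are the pure NE.
Player A against (L, F): payoffs 8, 14 → best response Bottom.
Player A against (L, B): payoffs 11, 12 → best response Bottom.
Player A against (R, F): payoffs 15, 4 → best response Top.
Player A against (R, B): payoffs 9, 10 → best response Bottom.
Player B against (Top, F): payoffs 8, 11 → best response R.
Player B against (Top, B): payoffs 10, 4 → best response L.
Player B against (Bottom, F): payoffs 1, 3 → best response R.
Player B against (Bottom, B): payoffs 2, 19 → best response R.
Player C against (Top, L): payoffs 4, 13 → best response B.
Player C against (Top, R): payoffs 9, 1 → best response F.
Player C against (Bottom, L): payoffs 19, 14 → best response F.
Player C against (Bottom, R): payoffs 18, 12 → best response F.
Mutual best responses: (Top, R, F).

The unique pure-strategy Nash equilibrium is (Top, R, F).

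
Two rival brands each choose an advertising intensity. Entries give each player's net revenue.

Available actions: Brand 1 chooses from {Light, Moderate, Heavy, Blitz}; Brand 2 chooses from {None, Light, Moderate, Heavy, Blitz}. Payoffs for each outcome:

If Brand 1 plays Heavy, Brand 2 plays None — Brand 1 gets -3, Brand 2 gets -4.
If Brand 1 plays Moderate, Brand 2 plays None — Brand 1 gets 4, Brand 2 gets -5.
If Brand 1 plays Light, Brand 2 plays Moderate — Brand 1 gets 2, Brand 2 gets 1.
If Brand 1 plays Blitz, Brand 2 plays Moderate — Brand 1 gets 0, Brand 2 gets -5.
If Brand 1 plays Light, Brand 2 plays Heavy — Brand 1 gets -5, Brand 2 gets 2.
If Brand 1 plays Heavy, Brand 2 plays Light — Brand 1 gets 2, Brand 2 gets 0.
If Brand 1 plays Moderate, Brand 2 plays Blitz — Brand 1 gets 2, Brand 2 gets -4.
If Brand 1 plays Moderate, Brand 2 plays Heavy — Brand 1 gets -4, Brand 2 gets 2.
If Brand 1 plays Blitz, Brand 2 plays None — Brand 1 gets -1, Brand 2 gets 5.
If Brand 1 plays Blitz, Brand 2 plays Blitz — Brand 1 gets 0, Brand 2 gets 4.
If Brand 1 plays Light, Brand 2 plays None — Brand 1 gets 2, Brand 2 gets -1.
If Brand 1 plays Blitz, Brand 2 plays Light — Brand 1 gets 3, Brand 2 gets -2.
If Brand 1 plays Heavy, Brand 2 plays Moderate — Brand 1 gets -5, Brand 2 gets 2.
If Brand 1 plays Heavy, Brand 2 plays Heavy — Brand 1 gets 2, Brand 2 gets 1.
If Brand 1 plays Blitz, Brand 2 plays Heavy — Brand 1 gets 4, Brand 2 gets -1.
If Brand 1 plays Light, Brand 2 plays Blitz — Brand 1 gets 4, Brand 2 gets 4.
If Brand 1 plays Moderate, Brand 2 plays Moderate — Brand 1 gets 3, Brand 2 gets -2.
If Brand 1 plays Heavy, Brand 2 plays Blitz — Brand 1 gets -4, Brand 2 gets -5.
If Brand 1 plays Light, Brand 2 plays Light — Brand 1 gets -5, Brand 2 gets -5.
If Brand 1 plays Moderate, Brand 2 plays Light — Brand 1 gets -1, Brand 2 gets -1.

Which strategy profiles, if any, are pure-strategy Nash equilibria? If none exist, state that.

For each player, find the best response to each opponent profile; mutual best responses are the pure NE.
Brand 1 against None: payoffs 2, 4, -3, -1 → best response Moderate.
Brand 1 against Light: payoffs -5, -1, 2, 3 → best response Blitz.
Brand 1 against Moderate: payoffs 2, 3, -5, 0 → best response Moderate.
Brand 1 against Heavy: payoffs -5, -4, 2, 4 → best response Blitz.
Brand 1 against Blitz: payoffs 4, 2, -4, 0 → best response Light.
Brand 2 against Light: payoffs -1, -5, 1, 2, 4 → best response Blitz.
Brand 2 against Moderate: payoffs -5, -1, -2, 2, -4 → best response Heavy.
Brand 2 against Heavy: payoffs -4, 0, 2, 1, -5 → best response Moderate.
Brand 2 against Blitz: payoffs 5, -2, -5, -1, 4 → best response None.
Mutual best responses: (Light, Blitz).

(Light, Blitz)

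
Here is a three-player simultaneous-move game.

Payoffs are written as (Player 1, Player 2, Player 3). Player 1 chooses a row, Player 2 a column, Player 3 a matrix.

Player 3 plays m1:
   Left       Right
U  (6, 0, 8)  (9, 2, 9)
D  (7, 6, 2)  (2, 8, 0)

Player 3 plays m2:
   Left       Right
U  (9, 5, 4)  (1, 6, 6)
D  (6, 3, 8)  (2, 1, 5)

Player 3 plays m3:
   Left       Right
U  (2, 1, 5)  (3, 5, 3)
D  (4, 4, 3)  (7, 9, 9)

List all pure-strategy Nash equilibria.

Player 1 against (Left, m1): payoffs 6, 7 → best response D.
Player 1 against (Left, m2): payoffs 9, 6 → best response U.
Player 1 against (Left, m3): payoffs 2, 4 → best response D.
Player 1 against (Right, m1): payoffs 9, 2 → best response U.
Player 1 against (Right, m2): payoffs 1, 2 → best response D.
Player 1 against (Right, m3): payoffs 3, 7 → best response D.
Player 2 against (U, m1): payoffs 0, 2 → best response Right.
Player 2 against (U, m2): payoffs 5, 6 → best response Right.
Player 2 against (U, m3): payoffs 1, 5 → best response Right.
Player 2 against (D, m1): payoffs 6, 8 → best response Right.
Player 2 against (D, m2): payoffs 3, 1 → best response Left.
Player 2 against (D, m3): payoffs 4, 9 → best response Right.
Player 3 against (U, Left): payoffs 8, 4, 5 → best response m1.
Player 3 against (U, Right): payoffs 9, 6, 3 → best response m1.
Player 3 against (D, Left): payoffs 2, 8, 3 → best response m2.
Player 3 against (D, Right): payoffs 0, 5, 9 → best response m3.
Mutual best responses: (U, Right, m1); (D, Right, m3).

(U, Right, m1) and (D, Right, m3)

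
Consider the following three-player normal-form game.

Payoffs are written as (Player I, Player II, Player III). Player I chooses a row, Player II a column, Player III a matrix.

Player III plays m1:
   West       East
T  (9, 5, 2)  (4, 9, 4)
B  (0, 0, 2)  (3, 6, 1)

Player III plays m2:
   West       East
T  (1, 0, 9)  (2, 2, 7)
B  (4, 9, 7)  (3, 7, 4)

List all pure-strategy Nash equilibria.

Player I against (West, m1): payoffs 9, 0 → best response T.
Player I against (West, m2): payoffs 1, 4 → best response B.
Player I against (East, m1): payoffs 4, 3 → best response T.
Player I against (East, m2): payoffs 2, 3 → best response B.
Player II against (T, m1): payoffs 5, 9 → best response East.
Player II against (T, m2): payoffs 0, 2 → best response East.
Player II against (B, m1): payoffs 0, 6 → best response East.
Player II against (B, m2): payoffs 9, 7 → best response West.
Player III against (T, West): payoffs 2, 9 → best response m2.
Player III against (T, East): payoffs 4, 7 → best response m2.
Player III against (B, West): payoffs 2, 7 → best response m2.
Player III against (B, East): payoffs 1, 4 → best response m2.
Mutual best responses: (B, West, m2).

(B, West, m2)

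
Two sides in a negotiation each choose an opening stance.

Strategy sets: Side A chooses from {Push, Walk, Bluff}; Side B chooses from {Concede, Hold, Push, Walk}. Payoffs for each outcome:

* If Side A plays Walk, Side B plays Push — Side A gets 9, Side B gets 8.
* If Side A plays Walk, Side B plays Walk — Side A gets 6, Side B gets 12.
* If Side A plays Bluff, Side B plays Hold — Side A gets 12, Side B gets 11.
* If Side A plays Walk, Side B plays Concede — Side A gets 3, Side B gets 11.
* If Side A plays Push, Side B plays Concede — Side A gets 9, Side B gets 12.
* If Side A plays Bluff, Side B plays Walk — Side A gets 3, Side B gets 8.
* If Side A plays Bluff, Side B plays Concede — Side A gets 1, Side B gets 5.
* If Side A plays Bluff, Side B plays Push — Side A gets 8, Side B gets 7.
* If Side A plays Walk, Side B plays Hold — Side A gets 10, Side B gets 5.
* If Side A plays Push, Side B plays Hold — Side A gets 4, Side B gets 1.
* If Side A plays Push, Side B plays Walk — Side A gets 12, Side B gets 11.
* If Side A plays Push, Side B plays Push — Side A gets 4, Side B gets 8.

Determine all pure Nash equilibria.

Side A against Concede: payoffs 9, 3, 1 → best response Push.
Side A against Hold: payoffs 4, 10, 12 → best response Bluff.
Side A against Push: payoffs 4, 9, 8 → best response Walk.
Side A against Walk: payoffs 12, 6, 3 → best response Push.
Side B against Push: payoffs 12, 1, 8, 11 → best response Concede.
Side B against Walk: payoffs 11, 5, 8, 12 → best response Walk.
Side B against Bluff: payoffs 5, 11, 7, 8 → best response Hold.
Mutual best responses: (Push, Concede); (Bluff, Hold).

Pure-strategy Nash equilibria: (Push, Concede), (Bluff, Hold)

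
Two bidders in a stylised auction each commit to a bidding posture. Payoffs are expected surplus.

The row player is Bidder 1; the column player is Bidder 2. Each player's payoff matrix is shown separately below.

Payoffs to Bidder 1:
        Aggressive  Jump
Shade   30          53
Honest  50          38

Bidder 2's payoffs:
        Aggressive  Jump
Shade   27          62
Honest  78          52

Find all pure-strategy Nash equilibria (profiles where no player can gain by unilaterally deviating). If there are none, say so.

(Shade, Jump), (Honest, Aggressive)

Bidder 1 against Aggressive: payoffs 30, 50 → best response Honest.
Bidder 1 against Jump: payoffs 53, 38 → best response Shade.
Bidder 2 against Shade: payoffs 27, 62 → best response Jump.
Bidder 2 against Honest: payoffs 78, 52 → best response Aggressive.
Mutual best responses: (Shade, Jump); (Honest, Aggressive).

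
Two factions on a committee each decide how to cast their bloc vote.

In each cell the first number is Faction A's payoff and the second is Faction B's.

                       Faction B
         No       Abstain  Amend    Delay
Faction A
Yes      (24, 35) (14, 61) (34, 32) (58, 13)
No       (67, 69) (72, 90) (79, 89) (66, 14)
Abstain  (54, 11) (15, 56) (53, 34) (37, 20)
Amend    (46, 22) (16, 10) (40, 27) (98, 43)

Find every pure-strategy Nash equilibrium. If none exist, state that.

Pure-strategy Nash equilibria: (No, Abstain); (Amend, Delay)

Faction A against No: payoffs 24, 67, 54, 46 → best response No.
Faction A against Abstain: payoffs 14, 72, 15, 16 → best response No.
Faction A against Amend: payoffs 34, 79, 53, 40 → best response No.
Faction A against Delay: payoffs 58, 66, 37, 98 → best response Amend.
Faction B against Yes: payoffs 35, 61, 32, 13 → best response Abstain.
Faction B against No: payoffs 69, 90, 89, 14 → best response Abstain.
Faction B against Abstain: payoffs 11, 56, 34, 20 → best response Abstain.
Faction B against Amend: payoffs 22, 10, 27, 43 → best response Delay.
Mutual best responses: (No, Abstain); (Amend, Delay).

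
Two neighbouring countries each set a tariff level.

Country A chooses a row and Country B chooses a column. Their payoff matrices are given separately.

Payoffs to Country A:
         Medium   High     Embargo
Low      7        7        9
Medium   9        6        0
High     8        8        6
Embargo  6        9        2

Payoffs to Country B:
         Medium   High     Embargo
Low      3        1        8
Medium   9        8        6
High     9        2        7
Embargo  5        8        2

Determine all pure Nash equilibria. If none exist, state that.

Country A against Medium: payoffs 7, 9, 8, 6 → best response Medium.
Country A against High: payoffs 7, 6, 8, 9 → best response Embargo.
Country A against Embargo: payoffs 9, 0, 6, 2 → best response Low.
Country B against Low: payoffs 3, 1, 8 → best response Embargo.
Country B against Medium: payoffs 9, 8, 6 → best response Medium.
Country B against High: payoffs 9, 2, 7 → best response Medium.
Country B against Embargo: payoffs 5, 8, 2 → best response High.
Mutual best responses: (Low, Embargo); (Medium, Medium); (Embargo, High).

Pure-strategy Nash equilibria: (Low, Embargo); (Medium, Medium); (Embargo, High)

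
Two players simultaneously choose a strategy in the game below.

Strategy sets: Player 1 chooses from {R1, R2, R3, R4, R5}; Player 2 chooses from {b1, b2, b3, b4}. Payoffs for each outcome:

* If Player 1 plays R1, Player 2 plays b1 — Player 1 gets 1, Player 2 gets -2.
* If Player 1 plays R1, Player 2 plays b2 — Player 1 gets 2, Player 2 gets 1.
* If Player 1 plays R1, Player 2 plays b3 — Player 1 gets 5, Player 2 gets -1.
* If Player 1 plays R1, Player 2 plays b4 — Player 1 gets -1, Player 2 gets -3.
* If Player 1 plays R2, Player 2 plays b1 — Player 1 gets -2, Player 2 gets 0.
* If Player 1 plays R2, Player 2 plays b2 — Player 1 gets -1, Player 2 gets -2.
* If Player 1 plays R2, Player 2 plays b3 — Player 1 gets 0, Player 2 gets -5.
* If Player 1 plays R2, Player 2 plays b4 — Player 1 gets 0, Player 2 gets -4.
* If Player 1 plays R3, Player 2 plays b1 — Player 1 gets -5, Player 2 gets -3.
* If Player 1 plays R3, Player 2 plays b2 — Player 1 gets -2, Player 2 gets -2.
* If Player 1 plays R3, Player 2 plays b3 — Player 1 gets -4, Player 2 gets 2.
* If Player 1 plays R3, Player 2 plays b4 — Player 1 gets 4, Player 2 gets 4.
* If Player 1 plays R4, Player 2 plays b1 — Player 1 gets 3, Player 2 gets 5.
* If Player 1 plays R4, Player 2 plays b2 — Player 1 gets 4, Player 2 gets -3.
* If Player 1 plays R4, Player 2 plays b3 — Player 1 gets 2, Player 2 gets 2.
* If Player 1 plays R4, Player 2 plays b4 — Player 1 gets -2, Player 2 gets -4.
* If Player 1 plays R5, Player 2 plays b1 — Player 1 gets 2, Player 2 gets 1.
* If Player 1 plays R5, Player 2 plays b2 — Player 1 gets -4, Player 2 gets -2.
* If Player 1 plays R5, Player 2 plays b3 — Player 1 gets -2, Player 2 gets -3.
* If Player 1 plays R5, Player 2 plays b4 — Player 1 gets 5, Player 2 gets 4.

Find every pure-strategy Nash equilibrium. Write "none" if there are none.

(R1, b1): Player 1 can switch to R4 (1 → 3). Not NE.
(R1, b2): Player 1 can switch to R4 (2 → 4). Not NE.
(R1, b3): Player 2 can switch to b2 (-1 → 1). Not NE.
(R1, b4): Player 1 can switch to R2 (-1 → 0). Not NE.
(R2, b1): Player 1 can switch to R1 (-2 → 1). Not NE.
(R2, b2): Player 1 can switch to R1 (-1 → 2). Not NE.
(R2, b3): Player 1 can switch to R1 (0 → 5). Not NE.
(R2, b4): Player 1 can switch to R3 (0 → 4). Not NE.
(R4, b1): Player 1 gets 3, best alternative 2; Player 2 gets 5, best alternative 2. No profitable deviation — NE.
(R5, b4): Player 1 gets 5, best alternative 4; Player 2 gets 4, best alternative 1. No profitable deviation — NE.
(The remaining 10 profiles each have a profitable deviation by the same check.)

(R4, b1); (R5, b4)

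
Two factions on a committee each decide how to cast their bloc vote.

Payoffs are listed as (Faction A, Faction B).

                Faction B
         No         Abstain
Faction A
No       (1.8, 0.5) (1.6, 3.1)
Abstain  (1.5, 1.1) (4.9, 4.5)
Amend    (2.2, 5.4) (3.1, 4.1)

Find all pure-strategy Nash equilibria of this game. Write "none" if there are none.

The pure Nash equilibria are (Abstain, Abstain); (Amend, No).

(No, No): Faction A can switch to Amend (1.8 → 2.2). Not NE.
(No, Abstain): Faction A can switch to Abstain (1.6 → 4.9). Not NE.
(Abstain, No): Faction A can switch to No (1.5 → 1.8). Not NE.
(Abstain, Abstain): Faction A gets 4.9, best alternative 3.1; Faction B gets 4.5, best alternative 1.1. No profitable deviation — NE.
(Amend, No): Faction A gets 2.2, best alternative 1.8; Faction B gets 5.4, best alternative 4.1. No profitable deviation — NE.
(Amend, Abstain): Faction A can switch to Abstain (3.1 → 4.9). Not NE.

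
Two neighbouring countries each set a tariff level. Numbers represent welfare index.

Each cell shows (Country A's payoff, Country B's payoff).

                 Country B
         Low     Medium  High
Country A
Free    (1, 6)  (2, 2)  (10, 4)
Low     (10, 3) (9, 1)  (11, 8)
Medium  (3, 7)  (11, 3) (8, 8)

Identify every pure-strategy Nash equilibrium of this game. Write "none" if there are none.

Pure NE: (Low, High)

(Free, Low): Country A can switch to Low (1 → 10). Not NE.
(Free, Medium): Country A can switch to Low (2 → 9). Not NE.
(Free, High): Country A can switch to Low (10 → 11). Not NE.
(Low, Low): Country B can switch to High (3 → 8). Not NE.
(Low, Medium): Country A can switch to Medium (9 → 11). Not NE.
(Low, High): Country A gets 11, best alternative 10; Country B gets 8, best alternative 3. No profitable deviation — NE.
(Medium, Low): Country A can switch to Low (3 → 10). Not NE.
(The remaining 2 profiles each have a profitable deviation by the same check.)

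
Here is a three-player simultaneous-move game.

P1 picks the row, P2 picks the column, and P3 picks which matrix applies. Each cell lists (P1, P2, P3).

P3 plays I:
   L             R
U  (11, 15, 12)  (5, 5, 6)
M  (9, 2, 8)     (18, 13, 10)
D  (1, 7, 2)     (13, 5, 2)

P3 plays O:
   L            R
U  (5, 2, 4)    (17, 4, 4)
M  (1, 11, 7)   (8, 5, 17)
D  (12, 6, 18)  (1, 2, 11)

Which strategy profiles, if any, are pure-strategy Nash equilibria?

P1 against (L, I): payoffs 11, 9, 1 → best response U.
P1 against (L, O): payoffs 5, 1, 12 → best response D.
P1 against (R, I): payoffs 5, 18, 13 → best response M.
P1 against (R, O): payoffs 17, 8, 1 → best response U.
P2 against (U, I): payoffs 15, 5 → best response L.
P2 against (U, O): payoffs 2, 4 → best response R.
P2 against (M, I): payoffs 2, 13 → best response R.
P2 against (M, O): payoffs 11, 5 → best response L.
P2 against (D, I): payoffs 7, 5 → best response L.
P2 against (D, O): payoffs 6, 2 → best response L.
P3 against (U, L): payoffs 12, 4 → best response I.
P3 against (U, R): payoffs 6, 4 → best response I.
P3 against (M, L): payoffs 8, 7 → best response I.
P3 against (M, R): payoffs 10, 17 → best response O.
P3 against (D, L): payoffs 2, 18 → best response O.
P3 against (D, R): payoffs 2, 11 → best response O.
Mutual best responses: (U, L, I); (D, L, O).

(U, L, I), (D, L, O)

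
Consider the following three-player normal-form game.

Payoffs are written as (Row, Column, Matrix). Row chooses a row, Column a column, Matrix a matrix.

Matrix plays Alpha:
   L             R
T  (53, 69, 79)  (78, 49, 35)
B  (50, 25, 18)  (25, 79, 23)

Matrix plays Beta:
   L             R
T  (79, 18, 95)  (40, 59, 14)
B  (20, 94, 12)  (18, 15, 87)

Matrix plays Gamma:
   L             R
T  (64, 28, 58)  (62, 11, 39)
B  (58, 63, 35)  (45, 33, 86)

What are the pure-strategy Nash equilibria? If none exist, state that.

Check each profile: it is a Nash equilibrium iff no player can strictly gain by switching unilaterally.
(T, L, Alpha): Matrix can switch to Beta (79 → 95). Not NE.
(T, L, Beta): Column can switch to R (18 → 59). Not NE.
(T, L, Gamma): Matrix can switch to Alpha (58 → 79). Not NE.
(T, R, Alpha): Column can switch to L (49 → 69). Not NE.
(T, R, Beta): Matrix can switch to Alpha (14 → 35). Not NE.
(T, R, Gamma): Column can switch to L (11 → 28). Not NE.
(B, L, Alpha): Row can switch to T (50 → 53). Not NE.
(B, L, Beta): Row can switch to T (20 → 79). Not NE.
(The remaining 4 profiles each have a profitable deviation by the same check.)

none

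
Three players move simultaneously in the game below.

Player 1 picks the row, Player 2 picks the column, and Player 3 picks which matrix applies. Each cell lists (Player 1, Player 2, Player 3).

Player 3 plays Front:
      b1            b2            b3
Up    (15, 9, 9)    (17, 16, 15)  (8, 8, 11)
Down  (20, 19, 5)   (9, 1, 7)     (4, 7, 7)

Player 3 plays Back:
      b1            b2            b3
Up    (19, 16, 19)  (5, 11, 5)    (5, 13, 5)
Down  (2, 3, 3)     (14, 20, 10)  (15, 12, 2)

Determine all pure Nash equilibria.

The pure Nash equilibria are (Up, b1, Back) and (Up, b2, Front) and (Down, b1, Front) and (Down, b2, Back).

For each player, find the best response to each opponent profile; mutual best responses are the pure NE.
Player 1 against (b1, Front): payoffs 15, 20 → best response Down.
Player 1 against (b1, Back): payoffs 19, 2 → best response Up.
Player 1 against (b2, Front): payoffs 17, 9 → best response Up.
Player 1 against (b2, Back): payoffs 5, 14 → best response Down.
Player 1 against (b3, Front): payoffs 8, 4 → best response Up.
Player 1 against (b3, Back): payoffs 5, 15 → best response Down.
Player 2 against (Up, Front): payoffs 9, 16, 8 → best response b2.
Player 2 against (Up, Back): payoffs 16, 11, 13 → best response b1.
Player 2 against (Down, Front): payoffs 19, 1, 7 → best response b1.
Player 2 against (Down, Back): payoffs 3, 20, 12 → best response b2.
Player 3 against (Up, b1): payoffs 9, 19 → best response Back.
Player 3 against (Up, b2): payoffs 15, 5 → best response Front.
Player 3 against (Up, b3): payoffs 11, 5 → best response Front.
Player 3 against (Down, b1): payoffs 5, 3 → best response Front.
Player 3 against (Down, b2): payoffs 7, 10 → best response Back.
Player 3 against (Down, b3): payoffs 7, 2 → best response Front.
Mutual best responses: (Up, b1, Back); (Up, b2, Front); (Down, b1, Front); (Down, b2, Back).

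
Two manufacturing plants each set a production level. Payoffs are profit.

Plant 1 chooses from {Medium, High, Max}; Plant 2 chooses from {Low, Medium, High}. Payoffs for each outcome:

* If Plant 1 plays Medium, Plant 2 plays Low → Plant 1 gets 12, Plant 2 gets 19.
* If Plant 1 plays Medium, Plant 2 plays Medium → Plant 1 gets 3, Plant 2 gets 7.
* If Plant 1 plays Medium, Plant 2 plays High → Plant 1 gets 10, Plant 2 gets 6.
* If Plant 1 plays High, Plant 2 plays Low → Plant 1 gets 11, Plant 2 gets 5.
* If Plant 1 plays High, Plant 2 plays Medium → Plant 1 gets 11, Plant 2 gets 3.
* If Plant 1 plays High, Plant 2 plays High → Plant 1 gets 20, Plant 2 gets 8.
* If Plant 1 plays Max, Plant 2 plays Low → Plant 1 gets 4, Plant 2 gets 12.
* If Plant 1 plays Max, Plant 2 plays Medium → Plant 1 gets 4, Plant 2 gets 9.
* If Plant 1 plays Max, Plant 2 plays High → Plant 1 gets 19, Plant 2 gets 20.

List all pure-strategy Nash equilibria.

Pure-strategy Nash equilibria: (Medium, Low); (High, High)

For each player, find the best response to each opponent profile; mutual best responses are the pure NE.
Plant 1 against Low: payoffs 12, 11, 4 → best response Medium.
Plant 1 against Medium: payoffs 3, 11, 4 → best response High.
Plant 1 against High: payoffs 10, 20, 19 → best response High.
Plant 2 against Medium: payoffs 19, 7, 6 → best response Low.
Plant 2 against High: payoffs 5, 3, 8 → best response High.
Plant 2 against Max: payoffs 12, 9, 20 → best response High.
Mutual best responses: (Medium, Low); (High, High).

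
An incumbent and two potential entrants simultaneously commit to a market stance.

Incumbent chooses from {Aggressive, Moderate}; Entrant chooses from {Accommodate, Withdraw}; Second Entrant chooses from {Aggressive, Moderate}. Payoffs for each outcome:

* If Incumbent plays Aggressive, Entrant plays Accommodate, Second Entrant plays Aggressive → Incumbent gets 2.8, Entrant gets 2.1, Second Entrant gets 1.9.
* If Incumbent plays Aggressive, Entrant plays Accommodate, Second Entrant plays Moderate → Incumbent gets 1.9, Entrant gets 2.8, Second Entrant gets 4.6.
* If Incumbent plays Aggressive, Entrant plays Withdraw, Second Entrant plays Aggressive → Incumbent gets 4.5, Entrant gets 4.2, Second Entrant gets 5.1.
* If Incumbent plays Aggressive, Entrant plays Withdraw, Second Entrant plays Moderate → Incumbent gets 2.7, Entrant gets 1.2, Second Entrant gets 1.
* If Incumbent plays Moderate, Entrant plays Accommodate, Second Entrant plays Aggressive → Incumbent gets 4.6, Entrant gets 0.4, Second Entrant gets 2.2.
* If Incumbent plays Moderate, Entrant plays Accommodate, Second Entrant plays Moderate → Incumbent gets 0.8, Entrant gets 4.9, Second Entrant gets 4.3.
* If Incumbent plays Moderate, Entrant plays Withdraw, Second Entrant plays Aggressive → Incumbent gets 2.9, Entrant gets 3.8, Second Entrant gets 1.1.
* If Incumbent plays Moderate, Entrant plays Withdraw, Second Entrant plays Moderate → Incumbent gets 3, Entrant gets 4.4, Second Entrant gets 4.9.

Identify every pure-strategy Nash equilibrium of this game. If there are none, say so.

Incumbent against (Accommodate, Aggressive): payoffs 2.8, 4.6 → best response Moderate.
Incumbent against (Accommodate, Moderate): payoffs 1.9, 0.8 → best response Aggressive.
Incumbent against (Withdraw, Aggressive): payoffs 4.5, 2.9 → best response Aggressive.
Incumbent against (Withdraw, Moderate): payoffs 2.7, 3 → best response Moderate.
Entrant against (Aggressive, Aggressive): payoffs 2.1, 4.2 → best response Withdraw.
Entrant against (Aggressive, Moderate): payoffs 2.8, 1.2 → best response Accommodate.
Entrant against (Moderate, Aggressive): payoffs 0.4, 3.8 → best response Withdraw.
Entrant against (Moderate, Moderate): payoffs 4.9, 4.4 → best response Accommodate.
Second Entrant against (Aggressive, Accommodate): payoffs 1.9, 4.6 → best response Moderate.
Second Entrant against (Aggressive, Withdraw): payoffs 5.1, 1 → best response Aggressive.
Second Entrant against (Moderate, Accommodate): payoffs 2.2, 4.3 → best response Moderate.
Second Entrant against (Moderate, Withdraw): payoffs 1.1, 4.9 → best response Moderate.
Mutual best responses: (Aggressive, Accommodate, Moderate); (Aggressive, Withdraw, Aggressive).

Pure-strategy Nash equilibria: (Aggressive, Accommodate, Moderate) and (Aggressive, Withdraw, Aggressive)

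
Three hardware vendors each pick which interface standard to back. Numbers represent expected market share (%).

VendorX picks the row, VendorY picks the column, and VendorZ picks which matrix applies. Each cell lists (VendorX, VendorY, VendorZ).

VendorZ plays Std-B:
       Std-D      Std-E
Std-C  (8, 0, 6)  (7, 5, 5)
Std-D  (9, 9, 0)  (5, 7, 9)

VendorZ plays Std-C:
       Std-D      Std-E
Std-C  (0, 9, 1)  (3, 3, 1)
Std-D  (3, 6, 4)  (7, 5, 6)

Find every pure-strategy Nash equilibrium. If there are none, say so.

Pure-strategy Nash equilibria: (Std-C, Std-E, Std-B); (Std-D, Std-D, Std-C)

(Std-C, Std-D, Std-B): VendorX can switch to Std-D (8 → 9). Not NE.
(Std-C, Std-D, Std-C): VendorX can switch to Std-D (0 → 3). Not NE.
(Std-C, Std-E, Std-B): VendorX gets 7, best alternative 5; VendorY gets 5, best alternative 0; VendorZ gets 5, best alternative 1. No profitable deviation — NE.
(Std-C, Std-E, Std-C): VendorX can switch to Std-D (3 → 7). Not NE.
(Std-D, Std-D, Std-B): VendorZ can switch to Std-C (0 → 4). Not NE.
(Std-D, Std-D, Std-C): VendorX gets 3, best alternative 0; VendorY gets 6, best alternative 5; VendorZ gets 4, best alternative 0. No profitable deviation — NE.
(Std-D, Std-E, Std-B): VendorX can switch to Std-C (5 → 7). Not NE.
(Std-D, Std-E, Std-C): VendorY can switch to Std-D (5 → 6). Not NE.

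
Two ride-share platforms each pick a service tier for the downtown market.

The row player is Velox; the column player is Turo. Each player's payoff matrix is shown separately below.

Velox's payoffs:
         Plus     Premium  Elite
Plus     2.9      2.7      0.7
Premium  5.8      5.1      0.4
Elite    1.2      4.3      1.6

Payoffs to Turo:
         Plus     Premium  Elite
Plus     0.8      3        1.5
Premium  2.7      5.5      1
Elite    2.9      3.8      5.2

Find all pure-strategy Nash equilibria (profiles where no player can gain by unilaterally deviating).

The pure Nash equilibria are (Premium, Premium), (Elite, Elite).

For each player, find the best response to each opponent profile; mutual best responses are the pure NE.
Velox against Plus: payoffs 2.9, 5.8, 1.2 → best response Premium.
Velox against Premium: payoffs 2.7, 5.1, 4.3 → best response Premium.
Velox against Elite: payoffs 0.7, 0.4, 1.6 → best response Elite.
Turo against Plus: payoffs 0.8, 3, 1.5 → best response Premium.
Turo against Premium: payoffs 2.7, 5.5, 1 → best response Premium.
Turo against Elite: payoffs 2.9, 3.8, 5.2 → best response Elite.
Mutual best responses: (Premium, Premium); (Elite, Elite).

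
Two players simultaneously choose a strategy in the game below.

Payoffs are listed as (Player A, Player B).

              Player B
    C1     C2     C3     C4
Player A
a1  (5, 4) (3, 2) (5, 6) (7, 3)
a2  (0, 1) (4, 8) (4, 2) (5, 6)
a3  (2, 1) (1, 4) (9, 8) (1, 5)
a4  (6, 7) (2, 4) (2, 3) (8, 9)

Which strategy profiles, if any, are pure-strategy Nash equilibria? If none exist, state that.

(a2, C2) and (a3, C3) and (a4, C4)

(a1, C1): Player A can switch to a4 (5 → 6). Not NE.
(a1, C2): Player A can switch to a2 (3 → 4). Not NE.
(a1, C3): Player A can switch to a3 (5 → 9). Not NE.
(a1, C4): Player A can switch to a4 (7 → 8). Not NE.
(a2, C1): Player A can switch to a1 (0 → 5). Not NE.
(a2, C2): Player A gets 4, best alternative 3; Player B gets 8, best alternative 6. No profitable deviation — NE.
(a2, C3): Player A can switch to a1 (4 → 5). Not NE.
(a3, C3): Player A gets 9, best alternative 5; Player B gets 8, best alternative 5. No profitable deviation — NE.
(a4, C4): Player A gets 8, best alternative 7; Player B gets 9, best alternative 7. No profitable deviation — NE.
(The remaining 7 profiles each have a profitable deviation by the same check.)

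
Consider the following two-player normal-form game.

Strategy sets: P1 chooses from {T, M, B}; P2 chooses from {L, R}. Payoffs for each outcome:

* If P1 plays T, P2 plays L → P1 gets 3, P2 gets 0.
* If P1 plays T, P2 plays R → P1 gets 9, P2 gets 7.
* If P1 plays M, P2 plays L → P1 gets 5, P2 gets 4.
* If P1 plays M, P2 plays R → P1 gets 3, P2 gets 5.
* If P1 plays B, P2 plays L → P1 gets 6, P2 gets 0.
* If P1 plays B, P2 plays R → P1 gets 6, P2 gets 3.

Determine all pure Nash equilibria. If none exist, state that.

(T, L): P1 can switch to M (3 → 5). Not NE.
(T, R): P1 gets 9, best alternative 6; P2 gets 7, best alternative 0. No profitable deviation — NE.
(M, L): P1 can switch to B (5 → 6). Not NE.
(M, R): P1 can switch to T (3 → 9). Not NE.
(B, L): P2 can switch to R (0 → 3). Not NE.
(B, R): P1 can switch to T (6 → 9). Not NE.

(T, R)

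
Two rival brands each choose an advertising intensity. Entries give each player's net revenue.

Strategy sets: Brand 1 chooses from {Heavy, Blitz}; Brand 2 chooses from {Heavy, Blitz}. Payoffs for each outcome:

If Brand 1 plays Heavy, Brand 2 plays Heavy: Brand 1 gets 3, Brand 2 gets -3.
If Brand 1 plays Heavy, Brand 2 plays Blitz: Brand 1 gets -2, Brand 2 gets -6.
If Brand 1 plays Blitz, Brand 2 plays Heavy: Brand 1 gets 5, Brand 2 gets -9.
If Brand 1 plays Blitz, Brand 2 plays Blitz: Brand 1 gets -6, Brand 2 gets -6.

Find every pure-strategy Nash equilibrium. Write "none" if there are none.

Brand 1 against Heavy: payoffs 3, 5 → best response Blitz.
Brand 1 against Blitz: payoffs -2, -6 → best response Heavy.
Brand 2 against Heavy: payoffs -3, -6 → best response Heavy.
Brand 2 against Blitz: payoffs -9, -6 → best response Blitz.
No profile is a mutual best response for all players.

There is no pure-strategy Nash equilibrium.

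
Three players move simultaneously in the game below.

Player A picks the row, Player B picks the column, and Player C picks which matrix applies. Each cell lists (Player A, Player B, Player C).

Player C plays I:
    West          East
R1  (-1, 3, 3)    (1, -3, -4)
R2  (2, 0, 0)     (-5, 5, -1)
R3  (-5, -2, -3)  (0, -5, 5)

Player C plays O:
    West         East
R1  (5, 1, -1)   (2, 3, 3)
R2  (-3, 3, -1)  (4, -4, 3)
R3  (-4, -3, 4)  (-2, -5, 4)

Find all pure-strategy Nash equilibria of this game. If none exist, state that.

For each strategy profile, look for a profitable unilateral deviation.
(R1, West, I): Player A can switch to R2 (-1 → 2). Not NE.
(R1, West, O): Player B can switch to East (1 → 3). Not NE.
(R1, East, I): Player B can switch to West (-3 → 3). Not NE.
(R1, East, O): Player A can switch to R2 (2 → 4). Not NE.
(R2, West, I): Player B can switch to East (0 → 5). Not NE.
(R2, West, O): Player A can switch to R1 (-3 → 5). Not NE.
(R2, East, I): Player A can switch to R1 (-5 → 1). Not NE.
(R2, East, O): Player B can switch to West (-4 → 3). Not NE.
(R3, West, I): Player A can switch to R1 (-5 → -1). Not NE.
(R3, West, O): Player A can switch to R1 (-4 → 5). Not NE.
(R3, East, I): Player A can switch to R1 (0 → 1). Not NE.
(R3, East, O): Player A can switch to R1 (-2 → 2). Not NE.

none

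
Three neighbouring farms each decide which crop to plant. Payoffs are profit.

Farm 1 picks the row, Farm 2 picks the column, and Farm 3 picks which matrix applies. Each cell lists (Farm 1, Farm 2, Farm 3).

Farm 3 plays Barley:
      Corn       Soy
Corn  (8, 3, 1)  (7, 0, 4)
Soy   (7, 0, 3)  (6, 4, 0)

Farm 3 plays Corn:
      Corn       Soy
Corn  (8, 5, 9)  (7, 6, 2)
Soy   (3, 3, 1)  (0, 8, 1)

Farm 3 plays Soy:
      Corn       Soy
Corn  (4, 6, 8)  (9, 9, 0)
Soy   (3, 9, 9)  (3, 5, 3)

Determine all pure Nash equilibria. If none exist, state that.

For each strategy profile, look for a profitable unilateral deviation.
(Corn, Corn, Barley): Farm 3 can switch to Corn (1 → 9). Not NE.
(Corn, Corn, Corn): Farm 2 can switch to Soy (5 → 6). Not NE.
(Corn, Corn, Soy): Farm 2 can switch to Soy (6 → 9). Not NE.
(Corn, Soy, Barley): Farm 2 can switch to Corn (0 → 3). Not NE.
(Corn, Soy, Corn): Farm 3 can switch to Barley (2 → 4). Not NE.
(Corn, Soy, Soy): Farm 3 can switch to Barley (0 → 4). Not NE.
(Soy, Corn, Barley): Farm 1 can switch to Corn (7 → 8). Not NE.
(Soy, Corn, Corn): Farm 1 can switch to Corn (3 → 8). Not NE.
(Soy, Corn, Soy): Farm 1 can switch to Corn (3 → 4). Not NE.
(Soy, Soy, Barley): Farm 1 can switch to Corn (6 → 7). Not NE.
(Soy, Soy, Corn): Farm 1 can switch to Corn (0 → 7). Not NE.
(Soy, Soy, Soy): Farm 1 can switch to Corn (3 → 9). Not NE.

none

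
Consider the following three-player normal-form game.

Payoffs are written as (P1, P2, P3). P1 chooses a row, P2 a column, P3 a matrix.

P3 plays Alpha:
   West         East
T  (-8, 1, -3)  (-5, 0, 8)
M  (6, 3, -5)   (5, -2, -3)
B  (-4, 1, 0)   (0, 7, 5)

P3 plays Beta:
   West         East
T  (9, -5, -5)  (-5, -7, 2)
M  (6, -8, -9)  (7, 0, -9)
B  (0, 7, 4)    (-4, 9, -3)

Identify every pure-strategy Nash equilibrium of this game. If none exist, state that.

Check each profile: it is a Nash equilibrium iff no player can strictly gain by switching unilaterally.
(T, West, Alpha): P1 can switch to M (-8 → 6). Not NE.
(T, West, Beta): P3 can switch to Alpha (-5 → -3). Not NE.
(T, East, Alpha): P1 can switch to M (-5 → 5). Not NE.
(T, East, Beta): P1 can switch to M (-5 → 7). Not NE.
(M, West, Alpha): P1 gets 6, best alternative -4; P2 gets 3, best alternative -2; P3 gets -5, best alternative -9. No profitable deviation — NE.
(M, West, Beta): P1 can switch to T (6 → 9). Not NE.
(M, East, Alpha): P2 can switch to West (-2 → 3). Not NE.
(M, East, Beta): P3 can switch to Alpha (-9 → -3). Not NE.
(B, West, Alpha): P1 can switch to M (-4 → 6). Not NE.
(The remaining 3 profiles each have a profitable deviation by the same check.)

The unique pure-strategy Nash equilibrium is (M, West, Alpha).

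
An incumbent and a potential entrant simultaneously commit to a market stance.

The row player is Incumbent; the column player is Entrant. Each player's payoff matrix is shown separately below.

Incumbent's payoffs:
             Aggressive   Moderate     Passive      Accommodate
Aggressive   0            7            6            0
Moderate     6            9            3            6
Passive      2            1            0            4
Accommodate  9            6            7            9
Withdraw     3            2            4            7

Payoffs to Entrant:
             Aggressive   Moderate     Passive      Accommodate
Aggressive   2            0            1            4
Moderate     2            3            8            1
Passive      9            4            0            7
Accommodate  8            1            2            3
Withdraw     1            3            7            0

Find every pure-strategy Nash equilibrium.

Pure NE: (Accommodate, Aggressive)

(Aggressive, Aggressive): Incumbent can switch to Moderate (0 → 6). Not NE.
(Aggressive, Moderate): Incumbent can switch to Moderate (7 → 9). Not NE.
(Aggressive, Passive): Incumbent can switch to Accommodate (6 → 7). Not NE.
(Aggressive, Accommodate): Incumbent can switch to Moderate (0 → 6). Not NE.
(Moderate, Aggressive): Incumbent can switch to Accommodate (6 → 9). Not NE.
(Moderate, Moderate): Entrant can switch to Passive (3 → 8). Not NE.
(Moderate, Passive): Incumbent can switch to Aggressive (3 → 6). Not NE.
(Moderate, Accommodate): Incumbent can switch to Accommodate (6 → 9). Not NE.
(Passive, Aggressive): Incumbent can switch to Moderate (2 → 6). Not NE.
(Passive, Moderate): Incumbent can switch to Aggressive (1 → 7). Not NE.
(Passive, Passive): Incumbent can switch to Aggressive (0 → 6). Not NE.
(Passive, Accommodate): Incumbent can switch to Moderate (4 → 6). Not NE.
(Accommodate, Aggressive): Incumbent gets 9, best alternative 6; Entrant gets 8, best alternative 3. No profitable deviation — NE.
(The remaining 7 profiles each have a profitable deviation by the same check.)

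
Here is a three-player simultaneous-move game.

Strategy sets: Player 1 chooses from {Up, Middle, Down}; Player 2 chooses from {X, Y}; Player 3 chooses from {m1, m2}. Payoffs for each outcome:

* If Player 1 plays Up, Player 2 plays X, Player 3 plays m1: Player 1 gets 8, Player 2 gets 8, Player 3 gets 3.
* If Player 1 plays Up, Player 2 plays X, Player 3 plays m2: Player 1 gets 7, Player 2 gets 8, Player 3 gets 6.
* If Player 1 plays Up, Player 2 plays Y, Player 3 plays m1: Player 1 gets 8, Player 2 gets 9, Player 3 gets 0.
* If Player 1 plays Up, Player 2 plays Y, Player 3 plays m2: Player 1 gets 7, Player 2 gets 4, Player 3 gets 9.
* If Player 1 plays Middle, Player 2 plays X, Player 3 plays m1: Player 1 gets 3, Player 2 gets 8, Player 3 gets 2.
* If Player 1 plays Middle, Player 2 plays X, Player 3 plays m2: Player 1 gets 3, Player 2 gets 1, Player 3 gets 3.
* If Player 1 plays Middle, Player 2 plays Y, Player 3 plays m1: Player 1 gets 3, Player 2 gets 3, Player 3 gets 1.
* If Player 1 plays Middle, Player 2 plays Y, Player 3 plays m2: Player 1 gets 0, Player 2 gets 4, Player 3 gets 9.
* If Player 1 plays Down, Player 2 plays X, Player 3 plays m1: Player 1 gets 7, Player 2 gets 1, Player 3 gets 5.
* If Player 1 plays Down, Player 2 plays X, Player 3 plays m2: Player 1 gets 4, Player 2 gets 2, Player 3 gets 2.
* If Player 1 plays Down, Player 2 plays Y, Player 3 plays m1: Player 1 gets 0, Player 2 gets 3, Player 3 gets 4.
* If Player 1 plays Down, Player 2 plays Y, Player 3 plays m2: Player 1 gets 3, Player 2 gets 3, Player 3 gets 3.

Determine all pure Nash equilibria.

For each player, find the best response to each opponent profile; mutual best responses are the pure NE.
Player 1 against (X, m1): payoffs 8, 3, 7 → best response Up.
Player 1 against (X, m2): payoffs 7, 3, 4 → best response Up.
Player 1 against (Y, m1): payoffs 8, 3, 0 → best response Up.
Player 1 against (Y, m2): payoffs 7, 0, 3 → best response Up.
Player 2 against (Up, m1): payoffs 8, 9 → best response Y.
Player 2 against (Up, m2): payoffs 8, 4 → best response X.
Player 2 against (Middle, m1): payoffs 8, 3 → best response X.
Player 2 against (Middle, m2): payoffs 1, 4 → best response Y.
Player 2 against (Down, m1): payoffs 1, 3 → best response Y.
Player 2 against (Down, m2): payoffs 2, 3 → best response Y.
Player 3 against (Up, X): payoffs 3, 6 → best response m2.
Player 3 against (Up, Y): payoffs 0, 9 → best response m2.
Player 3 against (Middle, X): payoffs 2, 3 → best response m2.
Player 3 against (Middle, Y): payoffs 1, 9 → best response m2.
Player 3 against (Down, X): payoffs 5, 2 → best response m1.
Player 3 against (Down, Y): payoffs 4, 3 → best response m1.
Mutual best responses: (Up, X, m2).

(Up, X, m2)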